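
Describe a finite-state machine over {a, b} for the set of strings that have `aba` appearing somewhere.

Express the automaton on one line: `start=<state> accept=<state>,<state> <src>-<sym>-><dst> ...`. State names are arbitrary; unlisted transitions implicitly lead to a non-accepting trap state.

start=S0 accept=S3 S0-a->S1 S0-b->S0 S1-a->S1 S1-b->S2 S2-a->S3 S2-b->S0 S3-a->S3 S3-b->S3

Track how much of `aba` has been matched so far: state S0 is no progress, S3 is the absorbing accept state reached once `aba` has occurred. Intermediate states record partial matches; on a mismatch, fall back to the longest reusable overlap.
A 4-state machine:
        a   b  
>  S0   S1  S0 
   S1   S1  S2 
   S2   S3  S0 
 * S3   S3  S3 
(> = start, * = accepting)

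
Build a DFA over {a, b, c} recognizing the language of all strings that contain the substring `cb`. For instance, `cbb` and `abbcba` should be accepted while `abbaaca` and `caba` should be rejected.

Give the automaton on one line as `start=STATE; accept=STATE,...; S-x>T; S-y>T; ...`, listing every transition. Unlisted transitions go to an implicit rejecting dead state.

start=q0; accept=q2; q0-a>q0; q0-b>q0; q0-c>q1; q1-a>q0; q1-b>q2; q1-c>q1; q2-a>q2; q2-b>q2; q2-c>q2

States q0..q1 record the length of the longest prefix of `cb` that matches the current input suffix. Reaching q2 means `cb` has been seen, and we stay there forever. Accept from q2.
A 3-state machine:
        a   b   c  
>  q0   q0  q0  q1 
   q1   q0  q2  q1 
 * q2   q2  q2  q2 
(> = start, * = accepting)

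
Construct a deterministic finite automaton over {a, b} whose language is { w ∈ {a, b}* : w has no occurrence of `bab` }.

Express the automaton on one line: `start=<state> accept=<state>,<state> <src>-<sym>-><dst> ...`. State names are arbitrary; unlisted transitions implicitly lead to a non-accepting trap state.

start=q0 accept=q0,q1,q2 q0-a->q0 q0-b->q1 q1-a->q2 q1-b->q1 q2-a->q0 q2-b->q3 q3-a->q3 q3-b->q3

Track partial matches of the forbidden pattern `bab`. State q3 is a dead state reached once `bab` has occurred; every other state accepts. q0 means no part of `bab` is currently matched.
A 4-state machine:
        a   b  
>* q0   q0  q1 
 * q1   q2  q1 
 * q2   q0  q3 
   q3   q3  q3 
(> = start, * = accepting)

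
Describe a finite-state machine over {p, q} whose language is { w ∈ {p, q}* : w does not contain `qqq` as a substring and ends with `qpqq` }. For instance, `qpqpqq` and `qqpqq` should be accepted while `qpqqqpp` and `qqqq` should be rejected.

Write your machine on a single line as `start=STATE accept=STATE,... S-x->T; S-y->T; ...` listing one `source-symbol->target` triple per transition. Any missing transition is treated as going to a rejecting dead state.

Handle the two conditions separately and then intersect. One (4 states) tracks partial matches of the forbidden pattern `qqq`; the other (5 states) tracks how much of the suffix `qpqq` has currently been matched. Each combined state is a pair, one component from each; accept when both components accept. Minimizing collapses redundant product states.
A 7-state machine:
        p   q  
>  s0   s0  s1 
   s1   s2  s3 
   s2   s0  s4 
   s3   s2  s5 
   s4   s2  s6 
   s5   s5  s5 
 * s6   s2  s5 
(> = start, * = accepting)

start=s0; accept=s6; s0-p->s0; s0-q->s1; s1-p->s2; s1-q->s3; s2-p->s0; s2-q->s4; s3-p->s2; s3-q->s5; s4-p->s2; s4-q->s6; s5-p->s5; s5-q->s5; s6-p->s2; s6-q->s5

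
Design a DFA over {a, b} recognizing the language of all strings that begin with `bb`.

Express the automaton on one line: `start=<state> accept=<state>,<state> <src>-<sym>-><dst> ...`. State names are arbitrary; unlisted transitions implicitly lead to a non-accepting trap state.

start=q0 accept=q2 q0-a->q3 q0-b->q1 q1-a->q3 q1-b->q2 q2-a->q2 q2-b->q2 q3-a->q3 q3-b->q3

Walk along `bb` while the input agrees: from q0 take `b` to q1, and so on. Any deviation drops to the rejecting sink q3. Once q2 is reached the prefix is confirmed and every continuation is accepted.
        a   b  
>  q0   q3  q1 
   q1   q3  q2 
 * q2   q2  q2 
   q3   q3  q3 
(> = start, * = accepting)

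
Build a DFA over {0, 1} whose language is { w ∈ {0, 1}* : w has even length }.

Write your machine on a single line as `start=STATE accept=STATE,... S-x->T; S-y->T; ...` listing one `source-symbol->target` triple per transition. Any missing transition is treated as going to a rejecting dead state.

start=q0; accept=q0; q0-0->q1; q0-1->q1; q1-0->q0; q1-1->q0

Only the length mod 2 matters, so use a 2-cycle: from any state, every input symbol moves to the next state, wrapping q1 back to q0. Mark q0 accepting.
        0   1  
>* q0   q1  q1 
   q1   q0  q0 
(> = start, * = accepting)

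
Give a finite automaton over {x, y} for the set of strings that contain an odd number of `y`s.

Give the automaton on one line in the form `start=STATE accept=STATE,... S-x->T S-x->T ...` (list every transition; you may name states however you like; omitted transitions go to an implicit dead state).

start=A accept=B A-x->A A-y->B B-x->B B-y->A

Keep the running count of `y`s modulo 2: each `y` advances along the cycle A → B → A while other symbols loop. Accept at B.
2 states suffice.
       x  y 
>  A   A  B 
 * B   B  A 
(> = start, * = accepting)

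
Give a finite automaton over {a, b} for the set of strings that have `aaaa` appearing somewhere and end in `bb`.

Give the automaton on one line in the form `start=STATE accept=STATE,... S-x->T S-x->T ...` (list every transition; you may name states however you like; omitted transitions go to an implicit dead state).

start=q0 accept=q6 q0-a->q1 q0-b->q0 q1-a->q2 q1-b->q0 q2-a->q3 q2-b->q0 q3-a->q4 q3-b->q0 q4-a->q4 q4-b->q5 q5-a->q4 q5-b->q6 q6-a->q4 q6-b->q6

Run two small machines in parallel and take their product. The first has 5 states tracking whether and how much of `aaaa` has been seen; the second has 3 states tracking how much of the suffix `bb` has currently been matched. A product state is a pair (one from each), accepting exactly when both do. Minimizing collapses redundant product states.
With 7 states:
        a   b  
>  q0   q1  q0 
   q1   q2  q0 
   q2   q3  q0 
   q3   q4  q0 
   q4   q4  q5 
   q5   q4  q6 
 * q6   q4  q6 
(> = start, * = accepting)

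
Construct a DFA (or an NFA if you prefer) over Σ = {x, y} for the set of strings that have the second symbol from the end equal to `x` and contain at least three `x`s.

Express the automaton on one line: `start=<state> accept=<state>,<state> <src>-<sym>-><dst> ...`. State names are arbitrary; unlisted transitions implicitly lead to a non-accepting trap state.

Run two small machines in parallel and take their product. One (7 states) tracks the last 2 symbols read; the other (5 states) tracks the count of `x`s, saturating at 4. Each combined state is a pair, one component from each; accept when both components accept. Equivalent product states are then merged.
7 states suffice.
        x   y  
>  q0   q1  q0 
   q1   q2  q1 
   q2   q3  q4 
 * q3   q3  q5 
   q4   q6  q4 
 * q5   q6  q4 
   q6   q3  q5 
(> = start, * = accepting)

start=q0 accept=q3,q5 q0-x->q1 q0-y->q0 q1-x->q2 q1-y->q1 q2-x->q3 q2-y->q4 q3-x->q3 q3-y->q5 q4-x->q6 q4-y->q4 q5-x->q6 q5-y->q4 q6-x->q3 q6-y->q5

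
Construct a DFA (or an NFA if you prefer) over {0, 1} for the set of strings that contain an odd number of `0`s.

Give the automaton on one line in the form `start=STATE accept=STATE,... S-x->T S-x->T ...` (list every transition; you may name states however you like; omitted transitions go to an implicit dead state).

The only thing that matters is how many `0`s have appeared, reduced mod 2. Use one state per residue: q0 for 0, …, q1 for 1. Reading `0` moves to the next residue; anything else stays put. q1 is accepting.
With 2 states:
        0   1  
>  q0   q1  q0 
 * q1   q0  q1 
(> = start, * = accepting)

start=q0 accept=q1 q0-0->q1 q0-1->q0 q1-0->q0 q1-1->q1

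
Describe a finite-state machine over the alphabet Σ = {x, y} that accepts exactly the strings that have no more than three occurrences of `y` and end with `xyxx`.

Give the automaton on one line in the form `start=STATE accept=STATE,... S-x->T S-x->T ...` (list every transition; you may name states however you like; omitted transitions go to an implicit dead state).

Build one automaton per condition and run them in lockstep. The first has 5 states tracking the count of `y`s, saturating at 4; the second has 5 states tracking how much of the suffix `xyxx` has currently been matched. A product state is a pair (one from each), accepting exactly when both do.
22 states suffice.
          x    y  
>  q0     q1   q2 
   q1     q1   q3 
   q2     q4   q5 
   q3     q6   q5 
   q4     q4   q7 
   q5     q8   q9 
   q6    q10   q7 
   q7    q11   q9 
   q8     q8  q12 
   q9    q13  q14 
 * q10    q4   q7 
   q11   q15  q12 
   q12   q16  q14 
   q13   q13  q17 
   q14   q18  q14 
 * q15    q8  q12 
   q16   q19  q17 
   q17   q20  q14 
   q18   q18  q17 
 * q19   q13  q17 
   q20   q21  q17 
   q21   q18  q17 
(> = start, * = accepting)

start=q0 accept=q10,q15,q19 q0-x->q1 q0-y->q2 q1-x->q1 q1-y->q3 q2-x->q4 q2-y->q5 q3-x->q6 q3-y->q5 q4-x->q4 q4-y->q7 q5-x->q8 q5-y->q9 q6-x->q10 q6-y->q7 q7-x->q11 q7-y->q9 q8-x->q8 q8-y->q12 q9-x->q13 q9-y->q14 q10-x->q4 q10-y->q7 q11-x->q15 q11-y->q12 q12-x->q16 q12-y->q14 q13-x->q13 q13-y->q17 q14-x->q18 q14-y->q14 q15-x->q8 q15-y->q12 q16-x->q19 q16-y->q17 q17-x->q20 q17-y->q14 q18-x->q18 q18-y->q17 q19-x->q13 q19-y->q17 q20-x->q21 q20-y->q17 q21-x->q18 q21-y->q17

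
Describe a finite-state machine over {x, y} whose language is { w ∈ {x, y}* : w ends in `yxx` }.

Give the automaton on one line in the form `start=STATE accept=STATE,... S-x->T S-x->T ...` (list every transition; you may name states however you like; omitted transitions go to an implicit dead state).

start=q0 accept=q3 q0-x->q0 q0-y->q1 q1-x->q2 q1-y->q1 q2-x->q3 q2-y->q1 q3-x->q0 q3-y->q1

Let each state record the length of the longest suffix of the input read so far that is also a prefix of `yxx`. q1 means the last symbol is `y`; q2 means the last 2 symbols are `yx`; q3 means the last 3 symbols are `yxx`. Accept only at q3, where the string currently ends in `yxx`.
A 4-state machine:
        x   y  
>  q0   q0  q1 
   q1   q2  q1 
   q2   q3  q1 
 * q3   q0  q1 
(> = start, * = accepting)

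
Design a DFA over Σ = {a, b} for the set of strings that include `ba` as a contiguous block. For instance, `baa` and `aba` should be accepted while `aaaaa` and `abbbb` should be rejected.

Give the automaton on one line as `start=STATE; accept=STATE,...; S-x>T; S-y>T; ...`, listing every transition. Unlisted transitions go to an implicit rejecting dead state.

Track how much of `ba` has been matched so far: state q0 is no progress, q2 is the absorbing accept state reached once `ba` has occurred. Intermediate states record partial matches; on a mismatch, fall back to the longest reusable overlap.
3 states suffice.
        a   b  
>  q0   q0  q1 
   q1   q2  q1 
 * q2   q2  q2 
(> = start, * = accepting)

start=q0; accept=q2; q0-a>q0; q0-b>q1; q1-a>q2; q1-b>q1; q2-a>q2; q2-b>q2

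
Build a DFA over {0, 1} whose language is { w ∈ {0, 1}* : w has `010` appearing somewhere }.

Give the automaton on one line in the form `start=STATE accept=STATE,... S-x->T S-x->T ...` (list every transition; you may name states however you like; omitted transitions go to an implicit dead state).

States q0..q2 record the length of the longest prefix of `010` that matches the current input suffix. Reaching q3 means `010` has been seen, and we stay there forever. Accept from q3.
With 4 states:
        0   1  
>  q0   q1  q0 
   q1   q1  q2 
   q2   q3  q0 
 * q3   q3  q3 
(> = start, * = accepting)

start=q0 accept=q3 q0-0->q1 q0-1->q0 q1-0->q1 q1-1->q2 q2-0->q3 q2-1->q0 q3-0->q3 q3-1->q3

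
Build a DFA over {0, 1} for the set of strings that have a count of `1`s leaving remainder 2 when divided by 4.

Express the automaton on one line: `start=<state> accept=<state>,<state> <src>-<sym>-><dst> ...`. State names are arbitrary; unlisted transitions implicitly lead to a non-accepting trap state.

The only thing that matters is how many `1`s have appeared, reduced mod 4. Use one state per residue: q0 for 0, …, q3 for 3. Reading `1` moves to the next residue; anything else stays put. q2 is accepting.
        0   1  
>  q0   q0  q1 
   q1   q1  q2 
 * q2   q2  q3 
   q3   q3  q0 
(> = start, * = accepting)

start=q0 accept=q2 q0-0->q0 q0-1->q1 q1-0->q1 q1-1->q2 q2-0->q2 q2-1->q3 q3-0->q3 q3-1->q0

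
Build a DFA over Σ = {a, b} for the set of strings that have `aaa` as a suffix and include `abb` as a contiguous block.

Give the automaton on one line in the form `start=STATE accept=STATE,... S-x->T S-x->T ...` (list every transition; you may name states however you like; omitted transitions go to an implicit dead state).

start=q0 accept=q6 q0-a->q1 q0-b->q0 q1-a->q1 q1-b->q2 q2-a->q1 q2-b->q3 q3-a->q4 q3-b->q3 q4-a->q5 q4-b->q3 q5-a->q6 q5-b->q3 q6-a->q6 q6-b->q3

Run two small machines in parallel and take their product. The first has 4 states tracking how much of the suffix `aaa` has currently been matched; the second has 4 states tracking whether and how much of `abb` has been seen. A product state is a pair (one from each), accepting exactly when both do. Minimizing collapses redundant product states.
With 7 states:
        a   b  
>  q0   q1  q0 
   q1   q1  q2 
   q2   q1  q3 
   q3   q4  q3 
   q4   q5  q3 
   q5   q6  q3 
 * q6   q6  q3 
(> = start, * = accepting)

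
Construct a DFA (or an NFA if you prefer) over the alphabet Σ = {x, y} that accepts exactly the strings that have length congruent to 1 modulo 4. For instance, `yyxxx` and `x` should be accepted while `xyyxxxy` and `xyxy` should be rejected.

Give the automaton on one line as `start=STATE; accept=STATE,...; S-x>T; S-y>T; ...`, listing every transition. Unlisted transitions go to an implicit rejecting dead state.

Only the length mod 4 matters, so use a 4-cycle: from any state, every input symbol moves to the next state, wrapping q3 back to q0. Mark q1 accepting.
4 states suffice.
        x   y  
>  q0   q1  q1 
 * q1   q2  q2 
   q2   q3  q3 
   q3   q0  q0 
(> = start, * = accepting)

start=q0; accept=q1; q0-x>q1; q0-y>q1; q1-x>q2; q1-y>q2; q2-x>q3; q2-y>q3; q3-x>q0; q3-y>q0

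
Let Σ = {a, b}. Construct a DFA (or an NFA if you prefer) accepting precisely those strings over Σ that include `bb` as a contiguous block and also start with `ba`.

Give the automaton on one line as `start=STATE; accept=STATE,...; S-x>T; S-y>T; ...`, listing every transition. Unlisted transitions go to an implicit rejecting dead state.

Run two small machines in parallel and take their product. The first has 3 states tracking whether and how much of `bb` has been seen; the second has 4 states tracking whether the input so far still matches the prefix `ba`. A product state is a pair (one from each), accepting exactly when both do.
With 8 states:
        a   b  
>  q0   q1  q2 
   q1   q1  q3 
   q2   q4  q5 
   q3   q1  q5 
   q4   q4  q6 
   q5   q5  q5 
   q6   q4  q7 
 * q7   q7  q7 
(> = start, * = accepting)

start=q0; accept=q7; q0-a>q1; q0-b>q2; q1-a>q1; q1-b>q3; q2-a>q4; q2-b>q5; q3-a>q1; q3-b>q5; q4-a>q4; q4-b>q6; q5-a>q5; q5-b>q5; q6-a>q4; q6-b>q7; q7-a>q7; q7-b>q7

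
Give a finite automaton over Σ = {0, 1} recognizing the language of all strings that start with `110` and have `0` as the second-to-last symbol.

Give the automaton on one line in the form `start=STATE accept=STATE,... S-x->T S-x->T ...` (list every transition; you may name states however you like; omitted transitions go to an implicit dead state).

Run two small machines in parallel and take their product. The first has 5 states tracking whether the input so far still matches the prefix `110`; the second has 7 states tracking the last 2 symbols read. A product state is a pair (one from each), accepting exactly when both do. Equivalent product states are then merged.
An 8-state machine:
        0   1  
>  q0   q1  q2 
   q1   q1  q1 
   q2   q1  q3 
   q3   q4  q1 
   q4   q5  q6 
 * q5   q5  q6 
 * q6   q4  q7 
   q7   q4  q7 
(> = start, * = accepting)

start=q0 accept=q5,q6 q0-0->q1 q0-1->q2 q1-0->q1 q1-1->q1 q2-0->q1 q2-1->q3 q3-0->q4 q3-1->q1 q4-0->q5 q4-1->q6 q5-0->q5 q5-1->q6 q6-0->q4 q6-1->q7 q7-0->q4 q7-1->q7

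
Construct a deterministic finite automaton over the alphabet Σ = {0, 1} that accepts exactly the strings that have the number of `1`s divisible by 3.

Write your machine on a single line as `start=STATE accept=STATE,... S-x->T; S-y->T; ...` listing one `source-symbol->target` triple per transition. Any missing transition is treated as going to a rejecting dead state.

The only thing that matters is how many `1`s have appeared, reduced mod 3. Use one state per residue: q0 for 0, …, q2 for 2. Reading `1` moves to the next residue; anything else stays put. q0 is accepting.
3 states suffice.
        0   1  
>* q0   q0  q1 
   q1   q1  q2 
   q2   q2  q0 
(> = start, * = accepting)

start=q0; accept=q0; q0-0->q0; q0-1->q1; q1-0->q1; q1-1->q2; q2-0->q2; q2-1->q0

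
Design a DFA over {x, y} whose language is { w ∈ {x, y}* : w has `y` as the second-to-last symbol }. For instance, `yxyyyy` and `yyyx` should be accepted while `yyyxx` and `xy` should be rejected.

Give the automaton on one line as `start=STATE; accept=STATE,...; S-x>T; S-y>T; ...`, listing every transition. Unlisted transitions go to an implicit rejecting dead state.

Because acceptance depends on a position counted from the end, the machine has to buffer the most recent 2 symbols. Make each state the string of the last up-to-2 symbols read; on input `x` shift the window left and append `x`. Accept when the buffered window has length 2 and begins with `y`.
7 states suffice.
        x   y  
>  S0   S1  S2 
   S1   S3  S4 
   S2   S5  S6 
   S3   S3  S4 
   S4   S5  S6 
 * S5   S3  S4 
 * S6   S5  S6 
(> = start, * = accepting)

start=S0; accept=S5,S6; S0-x>S1; S0-y>S2; S1-x>S3; S1-y>S4; S2-x>S5; S2-y>S6; S3-x>S3; S3-y>S4; S4-x>S5; S4-y>S6; S5-x>S3; S5-y>S4; S6-x>S5; S6-y>S6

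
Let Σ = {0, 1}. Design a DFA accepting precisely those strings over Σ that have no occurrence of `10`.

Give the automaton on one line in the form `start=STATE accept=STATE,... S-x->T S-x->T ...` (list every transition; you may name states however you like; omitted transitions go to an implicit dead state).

Track partial matches of the forbidden pattern `10`. State s2 is a dead state reached once `10` has occurred; every other state accepts. s0 means no part of `10` is currently matched.
A 3-state machine:
        0   1  
>* s0   s0  s1 
 * s1   s2  s1 
   s2   s2  s2 
(> = start, * = accepting)

start=s0 accept=s0,s1 s0-0->s0 s0-1->s1 s1-0->s2 s1-1->s1 s2-0->s2 s2-1->s2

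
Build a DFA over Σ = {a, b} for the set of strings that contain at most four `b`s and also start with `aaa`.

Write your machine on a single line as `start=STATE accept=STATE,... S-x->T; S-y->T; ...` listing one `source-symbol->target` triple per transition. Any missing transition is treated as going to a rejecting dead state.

start=q0; accept=q4,q5,q6,q7,q8; q0-a->q1; q0-b->q2; q1-a->q3; q1-b->q2; q2-a->q2; q2-b->q2; q3-a->q4; q3-b->q2; q4-a->q4; q4-b->q5; q5-a->q5; q5-b->q6; q6-a->q6; q6-b->q7; q7-a->q7; q7-b->q8; q8-a->q8; q8-b->q2

Handle the two conditions separately and then intersect. The first has 6 states tracking the count of `b`s, saturating at 5; the second has 5 states tracking whether the input so far still matches the prefix `aaa`. A product state is a pair (one from each), accepting exactly when both do. After merging equivalent states the machine shrinks.
A 9-state machine:
        a   b  
>  q0   q1  q2 
   q1   q3  q2 
   q2   q2  q2 
   q3   q4  q2 
 * q4   q4  q5 
 * q5   q5  q6 
 * q6   q6  q7 
 * q7   q7  q8 
 * q8   q8  q2 
(> = start, * = accepting)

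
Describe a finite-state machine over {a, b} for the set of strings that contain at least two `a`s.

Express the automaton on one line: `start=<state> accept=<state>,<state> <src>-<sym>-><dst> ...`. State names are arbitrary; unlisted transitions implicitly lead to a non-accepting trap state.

Only the number of `a`s matters, and only up to 3. Make a chain q0 → q1 → q2 → q3 advanced by each `a` (with q3 absorbing); every other symbol self-loops. The accepting set is {q2, q3}.
With 4 states:
        a   b  
>  q0   q1  q0 
   q1   q2  q1 
 * q2   q3  q2 
 * q3   q3  q3 
(> = start, * = accepting)

start=q0 accept=q2,q3 q0-a->q1 q0-b->q0 q1-a->q2 q1-b->q1 q2-a->q3 q2-b->q2 q3-a->q3 q3-b->q3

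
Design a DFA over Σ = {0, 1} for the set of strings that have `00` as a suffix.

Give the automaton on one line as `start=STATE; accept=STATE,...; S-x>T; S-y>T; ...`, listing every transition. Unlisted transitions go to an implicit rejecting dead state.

Remember how much of `00` the current input suffix matches. State A means no match yet; B means the last symbol is `0`; C means the last 2 symbols are `00`. Only C accepts. On a mismatch, fall back to the longest proper suffix that is still a prefix of `00`.
With 3 states:
       0  1 
>  A   B  A 
   B   C  A 
 * C   C  A 
(> = start, * = accepting)

start=A; accept=C; A-0>B; A-1>A; B-0>C; B-1>A; C-0>C; C-1>A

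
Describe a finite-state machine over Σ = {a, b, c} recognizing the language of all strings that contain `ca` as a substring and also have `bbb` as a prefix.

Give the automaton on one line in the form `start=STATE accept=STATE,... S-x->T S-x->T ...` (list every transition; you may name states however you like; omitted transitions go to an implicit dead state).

Handle the two conditions separately and then intersect. One (3 states) tracks whether and how much of `ca` has been seen; the other (5 states) tracks whether the input so far still matches the prefix `bbb`. Each combined state is a pair, one component from each; accept when both components accept.
A 9-state machine:
        a   b   c  
>  S0   S1  S2  S3 
   S1   S1  S1  S3 
   S2   S1  S4  S3 
   S3   S5  S1  S3 
   S4   S1  S6  S3 
   S5   S5  S5  S5 
   S6   S6  S6  S7 
   S7   S8  S6  S7 
 * S8   S8  S8  S8 
(> = start, * = accepting)

start=S0 accept=S8 S0-a->S1 S0-b->S2 S0-c->S3 S1-a->S1 S1-b->S1 S1-c->S3 S2-a->S1 S2-b->S4 S2-c->S3 S3-a->S5 S3-b->S1 S3-c->S3 S4-a->S1 S4-b->S6 S4-c->S3 S5-a->S5 S5-b->S5 S5-c->S5 S6-a->S6 S6-b->S6 S6-c->S7 S7-a->S8 S7-b->S6 S7-c->S7 S8-a->S8 S8-b->S8 S8-c->S8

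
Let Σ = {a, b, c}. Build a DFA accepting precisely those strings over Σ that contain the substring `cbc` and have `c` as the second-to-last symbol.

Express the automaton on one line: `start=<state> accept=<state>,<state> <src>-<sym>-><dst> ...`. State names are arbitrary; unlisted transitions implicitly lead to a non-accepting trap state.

start=q0 accept=q4,q5 q0-a->q0 q0-b->q0 q0-c->q1 q1-a->q0 q1-b->q2 q1-c->q1 q2-a->q0 q2-b->q0 q2-c->q3 q3-a->q4 q3-b->q4 q3-c->q5 q4-a->q6 q4-b->q6 q4-c->q3 q5-a->q4 q5-b->q4 q5-c->q5 q6-a->q6 q6-b->q6 q6-c->q3

Run two small machines in parallel and take their product. The first has 4 states tracking whether and how much of `cbc` has been seen; the second has 13 states tracking the last 2 symbols read. A product state is a pair (one from each), accepting exactly when both do. Minimizing collapses redundant product states.
With 7 states:
        a   b   c  
>  q0   q0  q0  q1 
   q1   q0  q2  q1 
   q2   q0  q0  q3 
   q3   q4  q4  q5 
 * q4   q6  q6  q3 
 * q5   q4  q4  q5 
   q6   q6  q6  q3 
(> = start, * = accepting)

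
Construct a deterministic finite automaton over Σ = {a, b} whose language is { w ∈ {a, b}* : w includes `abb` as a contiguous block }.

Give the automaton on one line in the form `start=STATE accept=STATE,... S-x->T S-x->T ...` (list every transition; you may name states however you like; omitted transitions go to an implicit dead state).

States s0..s2 record the length of the longest prefix of `abb` that matches the current input suffix. Reaching s3 means `abb` has been seen, and we stay there forever. Accept from s3.
4 states suffice.
        a   b  
>  s0   s1  s0 
   s1   s1  s2 
   s2   s1  s3 
 * s3   s3  s3 
(> = start, * = accepting)

start=s0 accept=s3 s0-a->s1 s0-b->s0 s1-a->s1 s1-b->s2 s2-a->s1 s2-b->s3 s3-a->s3 s3-b->s3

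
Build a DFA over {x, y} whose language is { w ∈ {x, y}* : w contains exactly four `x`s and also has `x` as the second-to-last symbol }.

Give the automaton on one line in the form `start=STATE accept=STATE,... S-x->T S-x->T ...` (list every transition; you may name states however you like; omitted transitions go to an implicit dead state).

start=q0 accept=q4,q7 q0-x->q1 q0-y->q0 q1-x->q2 q1-y->q1 q2-x->q3 q2-y->q2 q3-x->q4 q3-y->q5 q4-x->q6 q4-y->q7 q5-x->q8 q5-y->q5 q6-x->q6 q6-y->q6 q7-x->q6 q7-y->q6 q8-x->q6 q8-y->q7

Run two small machines in parallel and take their product. One (6 states) tracks the count of `x`s, saturating at 5; the other (7 states) tracks the last 2 symbols read. Each combined state is a pair, one component from each; accept when both components accept. Equivalent product states are then merged.
        x   y  
>  q0   q1  q0 
   q1   q2  q1 
   q2   q3  q2 
   q3   q4  q5 
 * q4   q6  q7 
   q5   q8  q5 
   q6   q6  q6 
 * q7   q6  q6 
   q8   q6  q7 
(> = start, * = accepting)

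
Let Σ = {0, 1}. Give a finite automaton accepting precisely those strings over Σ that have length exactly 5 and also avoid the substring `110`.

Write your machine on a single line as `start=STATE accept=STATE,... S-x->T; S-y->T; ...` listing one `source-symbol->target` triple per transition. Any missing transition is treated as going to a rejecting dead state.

Build one automaton per condition and run them in lockstep. One (7 states) tracks the input length, saturating at 6; the other (4 states) tracks partial matches of the forbidden pattern `110`. Each combined state is a pair, one component from each; accept when both components accept.
22 states suffice.
       0  1 
>  A   B  C 
   B   D  E 
   C   D  F 
   D   G  H 
   E   G  I 
   F   J  I 
   G   K  L 
   H   K  M 
   I   N  M 
   J   N  N 
   K   O  P 
   L   O  Q 
   M   R  Q 
   N   R  R 
 * O   S  T 
 * P   S  U 
 * Q   V  U 
   R   V  V 
   S   S  T 
   T   S  U 
   U   V  U 
   V   V  V 
(> = start, * = accepting)

start=A; accept=O,P,Q; A-0->B; A-1->C; B-0->D; B-1->E; C-0->D; C-1->F; D-0->G; D-1->H; E-0->G; E-1->I; F-0->J; F-1->I; G-0->K; G-1->L; H-0->K; H-1->M; I-0->N; I-1->M; J-0->N; J-1->N; K-0->O; K-1->P; L-0->O; L-1->Q; M-0->R; M-1->Q; N-0->R; N-1->R; O-0->S; O-1->T; P-0->S; P-1->U; Q-0->V; Q-1->U; R-0->V; R-1->V; S-0->S; S-1->T; T-0->S; T-1->U; U-0->V; U-1->U; V-0->V; V-1->V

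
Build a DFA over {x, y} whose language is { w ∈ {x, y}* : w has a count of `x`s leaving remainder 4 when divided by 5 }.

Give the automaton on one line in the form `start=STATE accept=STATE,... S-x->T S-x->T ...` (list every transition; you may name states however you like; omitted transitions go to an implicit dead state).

Keep the running count of `x`s modulo 5: each `x` advances along the cycle S0 → S1 → S2 → S3 → S4 → S0 while other symbols loop. Accept at S4.
5 states suffice.
        x   y  
>  S0   S1  S0 
   S1   S2  S1 
   S2   S3  S2 
   S3   S4  S3 
 * S4   S0  S4 
(> = start, * = accepting)

start=S0 accept=S4 S0-x->S1 S0-y->S0 S1-x->S2 S1-y->S1 S2-x->S3 S2-y->S2 S3-x->S4 S3-y->S3 S4-x->S0 S4-y->S4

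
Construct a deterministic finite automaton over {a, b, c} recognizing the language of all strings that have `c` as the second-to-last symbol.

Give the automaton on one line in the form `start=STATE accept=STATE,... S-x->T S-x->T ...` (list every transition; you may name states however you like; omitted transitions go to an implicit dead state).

start=s0 accept=s10,s11,s12 s0-a->s1 s0-b->s2 s0-c->s3 s1-a->s4 s1-b->s5 s1-c->s6 s2-a->s7 s2-b->s8 s2-c->s9 s3-a->s10 s3-b->s11 s3-c->s12 s4-a->s4 s4-b->s5 s4-c->s6 s5-a->s7 s5-b->s8 s5-c->s9 s6-a->s10 s6-b->s11 s6-c->s12 s7-a->s4 s7-b->s5 s7-c->s6 s8-a->s7 s8-b->s8 s8-c->s9 s9-a->s10 s9-b->s11 s9-c->s12 s10-a->s4 s10-b->s5 s10-c->s6 s11-a->s7 s11-b->s8 s11-c->s9 s12-a->s10 s12-b->s11 s12-c->s12

Because acceptance depends on a position counted from the end, the machine has to buffer the most recent 2 symbols. Make each state the string of the last up-to-2 symbols read; on input `x` shift the window left and append `x`. Accept when the buffered window has length 2 and begins with `c`.
With 13 states:
          a    b    c  
>  s0     s1   s2   s3 
   s1     s4   s5   s6 
   s2     s7   s8   s9 
   s3    s10  s11  s12 
   s4     s4   s5   s6 
   s5     s7   s8   s9 
   s6    s10  s11  s12 
   s7     s4   s5   s6 
   s8     s7   s8   s9 
   s9    s10  s11  s12 
 * s10    s4   s5   s6 
 * s11    s7   s8   s9 
 * s12   s10  s11  s12 
(> = start, * = accepting)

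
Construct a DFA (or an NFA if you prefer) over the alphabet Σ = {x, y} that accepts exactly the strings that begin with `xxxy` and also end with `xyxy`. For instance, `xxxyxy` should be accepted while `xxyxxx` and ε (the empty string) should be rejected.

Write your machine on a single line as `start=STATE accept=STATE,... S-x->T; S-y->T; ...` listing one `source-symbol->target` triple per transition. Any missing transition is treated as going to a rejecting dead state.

start=A; accept=J; A-x->B; A-y->C; B-x->D; B-y->C; C-x->C; C-y->C; D-x->E; D-y->C; E-x->C; E-y->F; F-x->G; F-y->H; G-x->I; G-y->J; H-x->I; H-y->H; I-x->I; I-y->F; J-x->G; J-y->H

Build one automaton per condition and run them in lockstep. The first has 6 states tracking whether the input so far still matches the prefix `xxxy`; the second has 5 states tracking how much of the suffix `xyxy` has currently been matched. A product state is a pair (one from each), accepting exactly when both do. Equivalent product states are then merged.
With 10 states:
       x  y 
>  A   B  C 
   B   D  C 
   C   C  C 
   D   E  C 
   E   C  F 
   F   G  H 
   G   I  J 
   H   I  H 
   I   I  F 
 * J   G  H 
(> = start, * = accepting)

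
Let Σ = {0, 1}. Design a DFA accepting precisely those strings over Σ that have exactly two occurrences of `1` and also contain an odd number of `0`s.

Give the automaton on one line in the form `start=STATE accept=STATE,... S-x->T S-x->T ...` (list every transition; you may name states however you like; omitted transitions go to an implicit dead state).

Handle the two conditions separately and then intersect. The first has 4 states tracking the count of `1`s, saturating at 3; the second has 2 states tracking the count of `0`s modulo 2. A product state is a pair (one from each), accepting exactly when both do.
8 states suffice.
        0   1  
>  s0   s1  s2 
   s1   s0  s3 
   s2   s3  s4 
   s3   s2  s5 
   s4   s5  s6 
 * s5   s4  s7 
   s6   s7  s6 
   s7   s6  s7 
(> = start, * = accepting)

start=s0 accept=s5 s0-0->s1 s0-1->s2 s1-0->s0 s1-1->s3 s2-0->s3 s2-1->s4 s3-0->s2 s3-1->s5 s4-0->s5 s4-1->s6 s5-0->s4 s5-1->s7 s6-0->s7 s6-1->s6 s7-0->s6 s7-1->s7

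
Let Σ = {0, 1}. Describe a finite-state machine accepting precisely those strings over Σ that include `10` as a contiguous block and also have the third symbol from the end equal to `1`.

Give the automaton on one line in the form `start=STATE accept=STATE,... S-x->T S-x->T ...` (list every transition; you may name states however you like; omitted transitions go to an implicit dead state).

start=S0 accept=S4,S5,S6,S10 S0-0->S0 S0-1->S1 S1-0->S2 S1-1->S3 S2-0->S4 S2-1->S5 S3-0->S6 S3-1->S3 S4-0->S7 S4-1->S8 S5-0->S2 S5-1->S9 S6-0->S4 S6-1->S5 S7-0->S7 S7-1->S8 S8-0->S2 S8-1->S9 S9-0->S6 S9-1->S10 S10-0->S6 S10-1->S10

Run two small machines in parallel and take their product. One (3 states) tracks whether and how much of `10` has been seen; the other (15 states) tracks the last 3 symbols read. Each combined state is a pair, one component from each; accept when both components accept. Minimizing collapses redundant product states.
With 11 states:
          0    1  
>  S0     S0   S1 
   S1     S2   S3 
   S2     S4   S5 
   S3     S6   S3 
 * S4     S7   S8 
 * S5     S2   S9 
 * S6     S4   S5 
   S7     S7   S8 
   S8     S2   S9 
   S9     S6  S10 
 * S10    S6  S10 
(> = start, * = accepting)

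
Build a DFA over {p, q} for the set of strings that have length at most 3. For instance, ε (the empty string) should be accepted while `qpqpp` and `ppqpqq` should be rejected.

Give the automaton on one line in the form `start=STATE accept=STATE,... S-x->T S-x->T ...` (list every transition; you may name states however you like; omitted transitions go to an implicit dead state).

We only need to distinguish lengths 0, 1, …, 3, and '>3'. Chain s0 → s1 → s2 → s3 → s4 on every symbol, with s4 looping. Accepting states: {s0, s1, s2, s3}.
        p   q  
>* s0   s1  s1 
 * s1   s2  s2 
 * s2   s3  s3 
 * s3   s4  s4 
   s4   s4  s4 
(> = start, * = accepting)

start=s0 accept=s0,s1,s2,s3 s0-p->s1 s0-q->s1 s1-p->s2 s1-q->s2 s2-p->s3 s2-q->s3 s3-p->s4 s3-q->s4 s4-p->s4 s4-q->s4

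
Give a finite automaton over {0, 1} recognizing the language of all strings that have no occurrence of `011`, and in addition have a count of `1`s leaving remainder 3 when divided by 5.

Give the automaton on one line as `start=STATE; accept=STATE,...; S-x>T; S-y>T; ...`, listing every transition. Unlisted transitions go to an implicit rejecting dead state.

Run two small machines in parallel and take their product. One (4 states) tracks partial matches of the forbidden pattern `011`; the other (5 states) tracks the count of `1`s modulo 5. Each combined state is a pair, one component from each; accept when both components accept.
20 states suffice.
          0    1  
>  q0     q1   q2 
   q1     q1   q3 
   q2     q4   q5 
   q3     q4   q6 
   q4     q4   q7 
   q5     q8   q9 
   q6     q6  q10 
   q7     q8  q10 
   q8     q8  q11 
 * q9    q12  q13 
   q10   q10  q14 
 * q11   q12  q14 
 * q12   q12  q15 
   q13   q16   q0 
   q14   q14  q17 
   q15   q16  q17 
   q16   q16  q18 
   q17   q17  q19 
   q18    q1  q19 
   q19   q19   q6 
(> = start, * = accepting)

start=q0; accept=q9,q11,q12; q0-0>q1; q0-1>q2; q1-0>q1; q1-1>q3; q2-0>q4; q2-1>q5; q3-0>q4; q3-1>q6; q4-0>q4; q4-1>q7; q5-0>q8; q5-1>q9; q6-0>q6; q6-1>q10; q7-0>q8; q7-1>q10; q8-0>q8; q8-1>q11; q9-0>q12; q9-1>q13; q10-0>q10; q10-1>q14; q11-0>q12; q11-1>q14; q12-0>q12; q12-1>q15; q13-0>q16; q13-1>q0; q14-0>q14; q14-1>q17; q15-0>q16; q15-1>q17; q16-0>q16; q16-1>q18; q17-0>q17; q17-1>q19; q18-0>q1; q18-1>q19; q19-0>q19; q19-1>q6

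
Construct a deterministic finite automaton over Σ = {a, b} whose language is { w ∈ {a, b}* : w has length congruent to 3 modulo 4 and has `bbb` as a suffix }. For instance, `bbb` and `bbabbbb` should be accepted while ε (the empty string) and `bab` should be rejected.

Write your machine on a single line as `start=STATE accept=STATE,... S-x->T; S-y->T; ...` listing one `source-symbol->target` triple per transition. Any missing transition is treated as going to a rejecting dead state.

start=q0; accept=q6; q0-a->q1; q0-b->q2; q1-a->q3; q1-b->q3; q2-a->q3; q2-b->q4; q3-a->q5; q3-b->q5; q4-a->q5; q4-b->q6; q5-a->q0; q5-b->q0; q6-a->q0; q6-b->q0

Handle the two conditions separately and then intersect. One (4 states) tracks the input length modulo 4; the other (4 states) tracks how much of the suffix `bbb` has currently been matched. Each combined state is a pair, one component from each; accept when both components accept. Equivalent product states are then merged.
        a   b  
>  q0   q1  q2 
   q1   q3  q3 
   q2   q3  q4 
   q3   q5  q5 
   q4   q5  q6 
   q5   q0  q0 
 * q6   q0  q0 
(> = start, * = accepting)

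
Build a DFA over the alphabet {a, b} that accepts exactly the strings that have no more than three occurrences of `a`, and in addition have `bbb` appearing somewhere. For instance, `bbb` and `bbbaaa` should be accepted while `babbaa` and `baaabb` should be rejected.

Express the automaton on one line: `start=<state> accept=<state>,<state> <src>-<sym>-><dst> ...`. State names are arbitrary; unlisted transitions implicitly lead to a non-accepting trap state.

Run two small machines in parallel and take their product. One (5 states) tracks the count of `a`s, saturating at 4; the other (4 states) tracks whether and how much of `bbb` has been seen. Each combined state is a pair, one component from each; accept when both components accept. Equivalent product states are then merged.
17 states suffice.
          a    b  
>  q0     q1   q2 
   q1     q3   q4 
   q2     q1   q5 
   q3     q6   q7 
   q4     q3   q8 
   q5     q1   q9 
   q6    q10  q11 
   q7     q6  q12 
   q8     q3  q13 
 * q9    q13   q9 
   q10   q10  q10 
   q11   q10  q14 
   q12    q6  q15 
 * q13   q15  q13 
   q14   q10  q16 
 * q15   q16  q15 
 * q16   q10  q16 
(> = start, * = accepting)

start=q0 accept=q9,q13,q15,q16 q0-a->q1 q0-b->q2 q1-a->q3 q1-b->q4 q2-a->q1 q2-b->q5 q3-a->q6 q3-b->q7 q4-a->q3 q4-b->q8 q5-a->q1 q5-b->q9 q6-a->q10 q6-b->q11 q7-a->q6 q7-b->q12 q8-a->q3 q8-b->q13 q9-a->q13 q9-b->q9 q10-a->q10 q10-b->q10 q11-a->q10 q11-b->q14 q12-a->q6 q12-b->q15 q13-a->q15 q13-b->q13 q14-a->q10 q14-b->q16 q15-a->q16 q15-b->q15 q16-a->q10 q16-b->q16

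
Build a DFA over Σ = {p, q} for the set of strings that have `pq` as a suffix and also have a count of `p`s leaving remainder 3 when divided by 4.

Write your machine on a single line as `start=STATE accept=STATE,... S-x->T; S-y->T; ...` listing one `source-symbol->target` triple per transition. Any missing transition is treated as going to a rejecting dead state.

Handle the two conditions separately and then intersect. One (3 states) tracks how much of the suffix `pq` has currently been matched; the other (4 states) tracks the count of `p`s modulo 4. Each combined state is a pair, one component from each; accept when both components accept.
With 12 states:
       p  q 
>  A   B  A 
   B   C  D 
   C   E  F 
   D   C  G 
   E   H  I 
   F   E  J 
   G   C  G 
   H   B  K 
 * I   H  L 
   J   E  J 
   K   B  A 
   L   H  L 
(> = start, * = accepting)

start=A; accept=I; A-p->B; A-q->A; B-p->C; B-q->D; C-p->E; C-q->F; D-p->C; D-q->G; E-p->H; E-q->I; F-p->E; F-q->J; G-p->C; G-q->G; H-p->B; H-q->K; I-p->H; I-q->L; J-p->E; J-q->J; K-p->B; K-q->A; L-p->H; L-q->L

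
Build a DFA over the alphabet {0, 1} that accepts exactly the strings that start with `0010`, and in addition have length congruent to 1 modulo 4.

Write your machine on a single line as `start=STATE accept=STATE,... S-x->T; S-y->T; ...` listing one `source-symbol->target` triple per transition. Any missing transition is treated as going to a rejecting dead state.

Build one automaton per condition and run them in lockstep. The first has 6 states tracking whether the input so far still matches the prefix `0010`; the second has 4 states tracking the input length modulo 4. A product state is a pair (one from each), accepting exactly when both do. Minimizing collapses redundant product states.
With 9 states:
        0   1  
>  q0   q1  q2 
   q1   q3  q2 
   q2   q2  q2 
   q3   q2  q4 
   q4   q5  q2 
   q5   q6  q6 
 * q6   q7  q7 
   q7   q8  q8 
   q8   q5  q5 
(> = start, * = accepting)

start=q0; accept=q6; q0-0->q1; q0-1->q2; q1-0->q3; q1-1->q2; q2-0->q2; q2-1->q2; q3-0->q2; q3-1->q4; q4-0->q5; q4-1->q2; q5-0->q6; q5-1->q6; q6-0->q7; q6-1->q7; q7-0->q8; q7-1->q8; q8-0->q5; q8-1->q5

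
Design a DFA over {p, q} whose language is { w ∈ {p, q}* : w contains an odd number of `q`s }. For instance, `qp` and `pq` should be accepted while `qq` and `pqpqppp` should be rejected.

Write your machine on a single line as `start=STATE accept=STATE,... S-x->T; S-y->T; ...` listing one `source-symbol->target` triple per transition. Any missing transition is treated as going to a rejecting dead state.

start=A; accept=B; A-p->A; A-q->B; B-p->B; B-q->A

Keep the running count of `q`s modulo 2: each `q` advances along the cycle A → B → A while other symbols loop. Accept at B.
A 2-state machine:
       p  q 
>  A   A  B 
 * B   B  A 
(> = start, * = accepting)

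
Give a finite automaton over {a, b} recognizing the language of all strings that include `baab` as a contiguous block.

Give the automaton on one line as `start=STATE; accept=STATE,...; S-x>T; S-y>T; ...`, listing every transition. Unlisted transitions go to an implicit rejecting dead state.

States q0..q3 record the length of the longest prefix of `baab` that matches the current input suffix. Reaching q4 means `baab` has been seen, and we stay there forever. Accept from q4.
A 5-state machine:
        a   b  
>  q0   q0  q1 
   q1   q2  q1 
   q2   q3  q1 
   q3   q0  q4 
 * q4   q4  q4 
(> = start, * = accepting)

start=q0; accept=q4; q0-a>q0; q0-b>q1; q1-a>q2; q1-b>q1; q2-a>q3; q2-b>q1; q3-a>q0; q3-b>q4; q4-a>q4; q4-b>q4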